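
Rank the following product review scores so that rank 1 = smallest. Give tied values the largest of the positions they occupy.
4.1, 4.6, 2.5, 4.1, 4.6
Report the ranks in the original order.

3, 5, 1, 3, 5

Sorted (ascending): 2.5, 4.1, 4.1, 4.6, 4.6
The 2 values of 4.1 occupy positions 2–3 → each gets rank 3.
The 2 values of 4.6 occupy positions 4–5 → each gets rank 5.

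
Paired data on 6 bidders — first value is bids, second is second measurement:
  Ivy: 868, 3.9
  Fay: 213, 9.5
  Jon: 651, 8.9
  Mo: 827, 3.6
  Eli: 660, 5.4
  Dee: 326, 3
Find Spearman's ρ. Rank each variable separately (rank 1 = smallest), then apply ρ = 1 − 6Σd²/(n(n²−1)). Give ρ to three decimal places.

Ranks of variable 1: 6, 1, 3, 5, 4, 2
Ranks of variable 2: 3, 6, 5, 2, 4, 1
d = r₁ − r₂: 3, -5, -2, 3, 0, 1
d²: 9, 25, 4, 9, 0, 1; Σd² = 48
ρ = 1 − 6·48/(6·35) = 1 − 288/210 = -0.371

-0.371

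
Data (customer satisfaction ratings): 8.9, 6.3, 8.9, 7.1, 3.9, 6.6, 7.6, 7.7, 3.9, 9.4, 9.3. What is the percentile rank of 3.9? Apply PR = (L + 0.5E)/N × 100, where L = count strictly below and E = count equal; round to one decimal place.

N = 11.
Strictly below 3.9: 0. Equal to 3.9: 2.
PR = (0 + 0.5·2)/11 × 100 = 9.1

9.1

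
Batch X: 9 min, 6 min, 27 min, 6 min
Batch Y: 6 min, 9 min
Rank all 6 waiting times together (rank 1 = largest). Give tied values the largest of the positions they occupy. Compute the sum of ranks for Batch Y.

Sorted (descending): 27, 9, 9, 6, 6, 6
The 2 values of 9 occupy positions 2–3 → each gets rank 3.
The 3 values of 6 occupy positions 4–6 → each gets rank 6.
Batch Y values → pooled ranks: 6→6, 9→3
Rank sum = 6 + 3 = 9

9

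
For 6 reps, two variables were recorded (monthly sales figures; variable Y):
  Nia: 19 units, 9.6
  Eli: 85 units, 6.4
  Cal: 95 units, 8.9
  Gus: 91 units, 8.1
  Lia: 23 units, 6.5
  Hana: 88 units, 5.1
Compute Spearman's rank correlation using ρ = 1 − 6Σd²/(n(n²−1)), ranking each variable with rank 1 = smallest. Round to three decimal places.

-0.086

Ranks of variable 1: 1, 3, 6, 5, 2, 4
Ranks of variable 2: 6, 2, 5, 4, 3, 1
d = r₁ − r₂: -5, 1, 1, 1, -1, 3
d²: 25, 1, 1, 1, 1, 9; Σd² = 38
ρ = 1 − 6·38/(6·35) = 1 − 228/210 = -0.086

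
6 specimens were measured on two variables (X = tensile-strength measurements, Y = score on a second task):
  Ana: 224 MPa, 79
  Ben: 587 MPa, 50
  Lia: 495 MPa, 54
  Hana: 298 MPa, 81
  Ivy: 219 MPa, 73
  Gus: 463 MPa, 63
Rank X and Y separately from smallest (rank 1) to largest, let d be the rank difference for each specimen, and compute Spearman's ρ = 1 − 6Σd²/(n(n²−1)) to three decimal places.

-0.771

Ranks of variable 1: 2, 6, 5, 3, 1, 4
Ranks of variable 2: 5, 1, 2, 6, 4, 3
d = r₁ − r₂: -3, 5, 3, -3, -3, 1
d²: 9, 25, 9, 9, 9, 1; Σd² = 62
ρ = 1 − 6·62/(6·35) = 1 − 372/210 = -0.771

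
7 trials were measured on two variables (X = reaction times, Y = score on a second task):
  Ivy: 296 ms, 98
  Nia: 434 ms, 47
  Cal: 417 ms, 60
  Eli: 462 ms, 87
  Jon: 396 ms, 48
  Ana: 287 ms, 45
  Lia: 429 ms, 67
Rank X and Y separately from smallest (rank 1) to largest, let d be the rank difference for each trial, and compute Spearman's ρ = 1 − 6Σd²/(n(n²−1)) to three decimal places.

0.250

Ranks of variable 1: 2, 6, 4, 7, 3, 1, 5
Ranks of variable 2: 7, 2, 4, 6, 3, 1, 5
d = r₁ − r₂: -5, 4, 0, 1, 0, 0, 0
d²: 25, 16, 0, 1, 0, 0, 0; Σd² = 42
ρ = 1 − 6·42/(7·48) = 1 − 252/336 = 0.250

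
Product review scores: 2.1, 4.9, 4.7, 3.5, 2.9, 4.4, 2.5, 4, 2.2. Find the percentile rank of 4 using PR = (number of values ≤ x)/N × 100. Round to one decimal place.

66.7

N = 9.
Strictly below 4: 5. Equal to 4: 1.
PR = 6/9 × 100 = 66.7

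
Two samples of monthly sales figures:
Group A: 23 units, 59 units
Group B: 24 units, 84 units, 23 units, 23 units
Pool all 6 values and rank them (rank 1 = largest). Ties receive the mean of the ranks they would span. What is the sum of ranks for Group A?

Sorted (descending): 84, 59, 24, 23, 23, 23
The 3 values of 23 occupy positions 4–6 → average rank 5.
Group A values → pooled ranks: 23→5, 59→2
Rank sum = 5 + 2 = 7

7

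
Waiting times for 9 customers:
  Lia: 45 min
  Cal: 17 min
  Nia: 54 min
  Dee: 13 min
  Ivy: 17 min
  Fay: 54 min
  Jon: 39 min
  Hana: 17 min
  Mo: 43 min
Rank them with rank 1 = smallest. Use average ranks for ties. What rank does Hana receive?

3

Sorted (ascending): 13, 17, 17, 17, 39, 43, 45, 54, 54
The 3 values of 17 occupy positions 2–4 → average rank 3.
The 2 values of 54 occupy positions 8–9 → average rank (8+9)/2 = 8.5.
Hana has value 17 min → rank 3.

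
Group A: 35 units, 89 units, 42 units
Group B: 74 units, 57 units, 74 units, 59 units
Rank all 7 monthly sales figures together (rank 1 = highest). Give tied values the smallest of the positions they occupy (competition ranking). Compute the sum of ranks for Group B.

13

Sorted (descending): 89, 74, 74, 59, 57, 42, 35
The 2 values of 74 occupy positions 2–3 → each gets rank 2.
Group B values → pooled ranks: 74→2, 57→5, 74→2, 59→4
Rank sum = 2 + 5 + 2 + 4 = 13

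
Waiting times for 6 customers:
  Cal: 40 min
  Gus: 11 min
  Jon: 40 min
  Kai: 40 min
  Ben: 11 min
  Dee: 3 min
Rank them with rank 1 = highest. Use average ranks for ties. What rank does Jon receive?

Sorted (descending): 40, 40, 40, 11, 11, 3
The 3 values of 40 occupy positions 1–3 → average rank 2.
The 2 values of 11 occupy positions 4–5 → average rank (4+5)/2 = 4.5.
Jon has value 40 min → rank 2.

2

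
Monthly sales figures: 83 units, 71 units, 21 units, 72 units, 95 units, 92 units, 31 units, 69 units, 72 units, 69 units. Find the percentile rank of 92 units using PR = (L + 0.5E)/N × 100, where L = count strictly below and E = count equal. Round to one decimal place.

85.0

N = 10.
Strictly below 92: 8. Equal to 92: 1.
PR = (8 + 0.5·1)/10 × 100 = 85.0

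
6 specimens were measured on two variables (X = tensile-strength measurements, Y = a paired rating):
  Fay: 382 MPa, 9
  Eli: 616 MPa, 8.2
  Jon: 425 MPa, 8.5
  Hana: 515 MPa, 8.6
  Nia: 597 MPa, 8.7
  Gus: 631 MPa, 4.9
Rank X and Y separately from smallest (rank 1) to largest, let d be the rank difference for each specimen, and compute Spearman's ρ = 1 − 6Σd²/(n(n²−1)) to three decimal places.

-0.771

Ranks of variable 1: 1, 5, 2, 3, 4, 6
Ranks of variable 2: 6, 2, 3, 4, 5, 1
d = r₁ − r₂: -5, 3, -1, -1, -1, 5
d²: 25, 9, 1, 1, 1, 25; Σd² = 62
ρ = 1 − 6·62/(6·35) = 1 − 372/210 = -0.771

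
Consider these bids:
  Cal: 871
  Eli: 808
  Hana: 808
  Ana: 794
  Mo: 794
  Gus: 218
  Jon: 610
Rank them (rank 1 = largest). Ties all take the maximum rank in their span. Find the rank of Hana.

3

Sorted (descending): 871, 808, 808, 794, 794, 610, 218
The 2 values of 808 occupy positions 2–3 → each gets rank 3.
The 2 values of 794 occupy positions 4–5 → each gets rank 5.
Hana has value 808 → rank 3.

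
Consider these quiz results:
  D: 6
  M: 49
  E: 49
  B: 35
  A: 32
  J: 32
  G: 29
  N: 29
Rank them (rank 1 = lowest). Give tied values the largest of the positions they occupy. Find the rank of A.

Sorted (ascending): 6, 29, 29, 32, 32, 35, 49, 49
The 2 values of 29 occupy positions 2–3 → each gets rank 3.
The 2 values of 32 occupy positions 4–5 → each gets rank 5.
The 2 values of 49 occupy positions 7–8 → each gets rank 8.
A has value 32 → rank 5.

5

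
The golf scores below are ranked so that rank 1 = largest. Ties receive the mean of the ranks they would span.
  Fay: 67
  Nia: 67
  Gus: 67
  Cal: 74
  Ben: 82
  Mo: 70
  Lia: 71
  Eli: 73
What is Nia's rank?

7

Sorted (descending): 82, 74, 73, 71, 70, 67, 67, 67
The 3 values of 67 occupy positions 6–8 → average rank 7.
Nia has value 67 → rank 7.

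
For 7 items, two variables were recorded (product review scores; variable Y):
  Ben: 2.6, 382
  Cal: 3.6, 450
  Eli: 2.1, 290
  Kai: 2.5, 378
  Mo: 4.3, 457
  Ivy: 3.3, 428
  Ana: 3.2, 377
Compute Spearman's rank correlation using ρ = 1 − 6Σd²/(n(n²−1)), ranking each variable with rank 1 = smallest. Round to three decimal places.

Ranks of variable 1: 3, 6, 1, 2, 7, 5, 4
Ranks of variable 2: 4, 6, 1, 3, 7, 5, 2
d = r₁ − r₂: -1, 0, 0, -1, 0, 0, 2
d²: 1, 0, 0, 1, 0, 0, 4; Σd² = 6
ρ = 1 − 6·6/(7·48) = 1 − 36/336 = 0.893

0.893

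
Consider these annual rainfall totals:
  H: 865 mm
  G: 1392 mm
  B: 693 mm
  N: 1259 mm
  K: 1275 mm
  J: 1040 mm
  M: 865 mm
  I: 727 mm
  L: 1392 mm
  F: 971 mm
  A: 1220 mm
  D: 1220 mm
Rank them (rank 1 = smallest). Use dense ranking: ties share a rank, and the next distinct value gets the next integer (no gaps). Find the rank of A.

Sorted (ascending): 693, 727, 865, 865, 971, 1040, 1220, 1220, 1259, 1275, 1392, 1392
The 2 values of 865 share dense rank 3.
The 2 values of 1220 share dense rank 6.
The 2 values of 1392 share dense rank 9.
Remaining distinct values take the next consecutive integers.
A has value 1220 mm → rank 6.

6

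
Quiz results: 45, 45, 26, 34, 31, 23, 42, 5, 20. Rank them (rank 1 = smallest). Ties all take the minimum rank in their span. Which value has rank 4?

26

Sorted (ascending): 5, 20, 23, 26, 31, 34, 42, 45, 45
The 2 values of 45 occupy positions 8–9 → each gets rank 8.
Rank 4 → value 26.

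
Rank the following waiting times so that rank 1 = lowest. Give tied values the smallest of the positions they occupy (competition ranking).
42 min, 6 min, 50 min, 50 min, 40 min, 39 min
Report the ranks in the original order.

4, 1, 5, 5, 3, 2

Sorted (ascending): 6, 39, 40, 42, 50, 50
The 2 values of 50 occupy positions 5–6 → each gets rank 5.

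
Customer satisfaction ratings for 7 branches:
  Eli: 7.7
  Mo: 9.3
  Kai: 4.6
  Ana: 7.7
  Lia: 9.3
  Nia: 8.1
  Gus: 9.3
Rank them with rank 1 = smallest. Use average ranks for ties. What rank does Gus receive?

6

Sorted (ascending): 4.6, 7.7, 7.7, 8.1, 9.3, 9.3, 9.3
The 2 values of 7.7 occupy positions 2–3 → average rank (2+3)/2 = 2.5.
The 3 values of 9.3 occupy positions 5–7 → average rank 6.
Gus has value 9.3 → rank 6.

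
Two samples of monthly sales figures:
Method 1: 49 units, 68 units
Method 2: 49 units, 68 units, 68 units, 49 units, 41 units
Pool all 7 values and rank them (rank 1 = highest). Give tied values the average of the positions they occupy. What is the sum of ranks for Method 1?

Sorted (descending): 68, 68, 68, 49, 49, 49, 41
The 3 values of 68 occupy positions 1–3 → average rank 2.
The 3 values of 49 occupy positions 4–6 → average rank 5.
Method 1 values → pooled ranks: 49→5, 68→2
Rank sum = 5 + 2 = 7

7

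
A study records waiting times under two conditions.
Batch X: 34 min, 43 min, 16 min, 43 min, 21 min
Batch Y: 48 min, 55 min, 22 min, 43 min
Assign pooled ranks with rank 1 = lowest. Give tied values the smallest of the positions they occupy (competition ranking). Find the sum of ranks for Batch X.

Sorted (ascending): 16, 21, 22, 34, 43, 43, 43, 48, 55
The 3 values of 43 occupy positions 5–7 → each gets rank 5.
Batch X values → pooled ranks: 34→4, 43→5, 16→1, 43→5, 21→2
Rank sum = 4 + 5 + 1 + 5 + 2 = 17

17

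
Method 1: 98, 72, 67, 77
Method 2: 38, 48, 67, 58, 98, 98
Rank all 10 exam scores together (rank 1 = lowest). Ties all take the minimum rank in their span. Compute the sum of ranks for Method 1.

25

Sorted (ascending): 38, 48, 58, 67, 67, 72, 77, 98, 98, 98
The 2 values of 67 occupy positions 4–5 → each gets rank 4.
The 3 values of 98 occupy positions 8–10 → each gets rank 8.
Method 1 values → pooled ranks: 98→8, 72→6, 67→4, 77→7
Rank sum = 8 + 6 + 4 + 7 = 25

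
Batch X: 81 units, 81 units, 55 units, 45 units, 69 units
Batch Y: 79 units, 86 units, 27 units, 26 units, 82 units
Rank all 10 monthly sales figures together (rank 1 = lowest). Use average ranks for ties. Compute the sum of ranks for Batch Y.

Sorted (ascending): 26, 27, 45, 55, 69, 79, 81, 81, 82, 86
The 2 values of 81 occupy positions 7–8 → average rank (7+8)/2 = 7.5.
Batch Y values → pooled ranks: 79→6, 86→10, 27→2, 26→1, 82→9
Rank sum = 6 + 10 + 2 + 1 + 9 = 28

28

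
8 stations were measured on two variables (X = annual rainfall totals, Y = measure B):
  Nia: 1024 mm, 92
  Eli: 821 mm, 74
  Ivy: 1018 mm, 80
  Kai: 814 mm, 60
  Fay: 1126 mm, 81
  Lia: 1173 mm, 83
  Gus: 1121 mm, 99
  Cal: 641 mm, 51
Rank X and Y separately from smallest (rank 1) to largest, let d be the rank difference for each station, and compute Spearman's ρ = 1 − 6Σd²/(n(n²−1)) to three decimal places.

Ranks of variable 1: 5, 3, 4, 2, 7, 8, 6, 1
Ranks of variable 2: 7, 3, 4, 2, 5, 6, 8, 1
d = r₁ − r₂: -2, 0, 0, 0, 2, 2, -2, 0
d²: 4, 0, 0, 0, 4, 4, 4, 0; Σd² = 16
ρ = 1 − 6·16/(8·63) = 1 − 96/504 = 0.810

0.810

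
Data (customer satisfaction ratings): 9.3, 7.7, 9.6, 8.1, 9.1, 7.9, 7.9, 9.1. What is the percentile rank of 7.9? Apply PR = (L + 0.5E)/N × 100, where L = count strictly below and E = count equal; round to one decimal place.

N = 8.
Strictly below 7.9: 1. Equal to 7.9: 2.
PR = (1 + 0.5·2)/8 × 100 = 25.0

25.0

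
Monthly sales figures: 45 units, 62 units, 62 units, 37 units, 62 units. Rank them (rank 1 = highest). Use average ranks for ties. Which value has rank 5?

Sorted (descending): 62, 62, 62, 45, 37
The 3 values of 62 occupy positions 1–3 → average rank 2.
Rank 5 → value 37.

37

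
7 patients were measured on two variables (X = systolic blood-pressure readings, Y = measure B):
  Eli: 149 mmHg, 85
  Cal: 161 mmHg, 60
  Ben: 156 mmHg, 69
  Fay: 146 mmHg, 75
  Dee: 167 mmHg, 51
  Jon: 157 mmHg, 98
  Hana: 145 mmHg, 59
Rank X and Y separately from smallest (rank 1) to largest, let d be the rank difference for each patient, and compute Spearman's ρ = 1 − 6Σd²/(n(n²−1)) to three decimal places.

Ranks of variable 1: 3, 6, 4, 2, 7, 5, 1
Ranks of variable 2: 6, 3, 4, 5, 1, 7, 2
d = r₁ − r₂: -3, 3, 0, -3, 6, -2, -1
d²: 9, 9, 0, 9, 36, 4, 1; Σd² = 68
ρ = 1 − 6·68/(7·48) = 1 − 408/336 = -0.214

-0.214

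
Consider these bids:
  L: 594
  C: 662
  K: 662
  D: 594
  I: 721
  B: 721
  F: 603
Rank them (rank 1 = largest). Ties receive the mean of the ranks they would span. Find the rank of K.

3.5

Sorted (descending): 721, 721, 662, 662, 603, 594, 594
The 2 values of 721 occupy positions 1–2 → average rank (1+2)/2 = 1.5.
The 2 values of 662 occupy positions 3–4 → average rank (3+4)/2 = 3.5.
The 2 values of 594 occupy positions 6–7 → average rank (6+7)/2 = 6.5.
K has value 662 → rank 3.5.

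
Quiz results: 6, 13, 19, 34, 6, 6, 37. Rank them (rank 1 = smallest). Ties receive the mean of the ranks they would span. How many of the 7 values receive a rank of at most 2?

Sorted (ascending): 6, 6, 6, 13, 19, 34, 37
The 3 values of 6 occupy positions 1–3 → average rank 2.
Ranks ≤ 2: {2, 2, 2} → 3 values.

3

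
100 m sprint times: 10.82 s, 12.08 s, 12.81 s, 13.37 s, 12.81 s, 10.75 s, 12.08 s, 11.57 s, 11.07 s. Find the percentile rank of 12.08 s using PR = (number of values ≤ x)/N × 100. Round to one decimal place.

66.7

N = 9.
Strictly below 12.08: 4. Equal to 12.08: 2.
PR = 6/9 × 100 = 66.7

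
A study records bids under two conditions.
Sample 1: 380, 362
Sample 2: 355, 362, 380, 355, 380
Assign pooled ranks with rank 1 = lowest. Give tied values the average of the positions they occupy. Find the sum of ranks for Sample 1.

9.5

Sorted (ascending): 355, 355, 362, 362, 380, 380, 380
The 2 values of 355 occupy positions 1–2 → average rank (1+2)/2 = 1.5.
The 2 values of 362 occupy positions 3–4 → average rank (3+4)/2 = 3.5.
The 3 values of 380 occupy positions 5–7 → average rank 6.
Sample 1 values → pooled ranks: 380→6, 362→3.5
Rank sum = 6 + 3.5 = 9.5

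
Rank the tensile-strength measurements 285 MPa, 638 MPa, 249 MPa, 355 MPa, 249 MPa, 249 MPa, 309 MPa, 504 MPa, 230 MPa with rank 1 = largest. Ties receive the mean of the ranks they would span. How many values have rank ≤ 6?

5

Sorted (descending): 638, 504, 355, 309, 285, 249, 249, 249, 230
The 3 values of 249 occupy positions 6–8 → average rank 7.
Ranks ≤ 6: {1, 2, 3, 4, 5} → 5 values.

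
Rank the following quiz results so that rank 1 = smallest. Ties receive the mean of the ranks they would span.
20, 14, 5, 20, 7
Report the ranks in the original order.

Sorted (ascending): 5, 7, 14, 20, 20
The 2 values of 20 occupy positions 4–5 → average rank (4+5)/2 = 4.5.

4.5, 3, 1, 4.5, 2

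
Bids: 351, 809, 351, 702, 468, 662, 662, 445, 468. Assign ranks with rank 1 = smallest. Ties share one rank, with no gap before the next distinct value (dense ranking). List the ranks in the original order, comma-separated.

Sorted (ascending): 351, 351, 445, 468, 468, 662, 662, 702, 809
The 2 values of 351 share dense rank 1.
The 2 values of 468 share dense rank 3.
The 2 values of 662 share dense rank 4.
Remaining distinct values take the next consecutive integers.

1, 6, 1, 5, 3, 4, 4, 2, 3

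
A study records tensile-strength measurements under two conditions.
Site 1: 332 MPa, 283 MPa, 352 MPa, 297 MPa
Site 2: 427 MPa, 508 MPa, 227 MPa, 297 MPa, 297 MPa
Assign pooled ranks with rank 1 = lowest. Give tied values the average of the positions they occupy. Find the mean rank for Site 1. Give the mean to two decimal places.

Sorted (ascending): 227, 283, 297, 297, 297, 332, 352, 427, 508
The 3 values of 297 occupy positions 3–5 → average rank 4.
Site 1 values → pooled ranks: 332→6, 283→2, 352→7, 297→4
Mean rank = (6 + 2 + 7 + 4) / 4 = 4.75

4.75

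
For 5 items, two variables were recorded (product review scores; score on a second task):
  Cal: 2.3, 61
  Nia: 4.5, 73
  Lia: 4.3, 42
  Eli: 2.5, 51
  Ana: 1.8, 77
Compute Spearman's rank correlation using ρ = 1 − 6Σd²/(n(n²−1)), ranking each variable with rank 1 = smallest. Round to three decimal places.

-0.400

Ranks of variable 1: 2, 5, 4, 3, 1
Ranks of variable 2: 3, 4, 1, 2, 5
d = r₁ − r₂: -1, 1, 3, 1, -4
d²: 1, 1, 9, 1, 16; Σd² = 28
ρ = 1 − 6·28/(5·24) = 1 − 168/120 = -0.400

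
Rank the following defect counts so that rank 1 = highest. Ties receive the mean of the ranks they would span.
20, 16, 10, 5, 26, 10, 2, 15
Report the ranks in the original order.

Sorted (descending): 26, 20, 16, 15, 10, 10, 5, 2
The 2 values of 10 occupy positions 5–6 → average rank (5+6)/2 = 5.5.

2, 3, 5.5, 7, 1, 5.5, 8, 4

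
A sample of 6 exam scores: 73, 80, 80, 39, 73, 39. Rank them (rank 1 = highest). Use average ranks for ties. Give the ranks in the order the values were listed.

Sorted (descending): 80, 80, 73, 73, 39, 39
The 2 values of 80 occupy positions 1–2 → average rank (1+2)/2 = 1.5.
The 2 values of 73 occupy positions 3–4 → average rank (3+4)/2 = 3.5.
The 2 values of 39 occupy positions 5–6 → average rank (5+6)/2 = 5.5.

3.5, 1.5, 1.5, 5.5, 3.5, 5.5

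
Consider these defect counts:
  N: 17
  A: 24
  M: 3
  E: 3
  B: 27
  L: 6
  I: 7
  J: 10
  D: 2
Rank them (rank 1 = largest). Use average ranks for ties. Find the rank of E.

Sorted (descending): 27, 24, 17, 10, 7, 6, 3, 3, 2
The 2 values of 3 occupy positions 7–8 → average rank (7+8)/2 = 7.5.
E has value 3 → rank 7.5.

7.5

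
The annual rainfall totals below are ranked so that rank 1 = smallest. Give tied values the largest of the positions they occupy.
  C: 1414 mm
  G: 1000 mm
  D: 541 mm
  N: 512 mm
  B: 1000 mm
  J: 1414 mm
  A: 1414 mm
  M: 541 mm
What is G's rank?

5

Sorted (ascending): 512, 541, 541, 1000, 1000, 1414, 1414, 1414
The 2 values of 541 occupy positions 2–3 → each gets rank 3.
The 2 values of 1000 occupy positions 4–5 → each gets rank 5.
The 3 values of 1414 occupy positions 6–8 → each gets rank 8.
G has value 1000 mm → rank 5.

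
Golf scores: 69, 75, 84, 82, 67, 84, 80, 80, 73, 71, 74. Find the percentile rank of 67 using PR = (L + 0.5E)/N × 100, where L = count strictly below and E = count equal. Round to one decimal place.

N = 11.
Strictly below 67: 0. Equal to 67: 1.
PR = (0 + 0.5·1)/11 × 100 = 4.5

4.5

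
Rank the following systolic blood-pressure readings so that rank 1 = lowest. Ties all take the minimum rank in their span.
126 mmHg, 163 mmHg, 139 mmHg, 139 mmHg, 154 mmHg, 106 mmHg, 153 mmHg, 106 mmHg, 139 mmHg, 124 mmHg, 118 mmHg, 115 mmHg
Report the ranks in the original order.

Sorted (ascending): 106, 106, 115, 118, 124, 126, 139, 139, 139, 153, 154, 163
The 2 values of 106 occupy positions 1–2 → each gets rank 1.
The 3 values of 139 occupy positions 7–9 → each gets rank 7.

6, 12, 7, 7, 11, 1, 10, 1, 7, 5, 4, 3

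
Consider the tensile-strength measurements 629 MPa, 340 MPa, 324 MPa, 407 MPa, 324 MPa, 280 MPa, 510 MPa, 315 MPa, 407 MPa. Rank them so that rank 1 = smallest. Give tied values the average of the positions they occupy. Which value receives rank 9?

Sorted (ascending): 280, 315, 324, 324, 340, 407, 407, 510, 629
The 2 values of 324 occupy positions 3–4 → average rank (3+4)/2 = 3.5.
The 2 values of 407 occupy positions 6–7 → average rank (6+7)/2 = 6.5.
Rank 9 → value 629.

629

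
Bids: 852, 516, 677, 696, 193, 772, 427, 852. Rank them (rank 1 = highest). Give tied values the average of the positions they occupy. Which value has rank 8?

Sorted (descending): 852, 852, 772, 696, 677, 516, 427, 193
The 2 values of 852 occupy positions 1–2 → average rank (1+2)/2 = 1.5.
Rank 8 → value 193.

193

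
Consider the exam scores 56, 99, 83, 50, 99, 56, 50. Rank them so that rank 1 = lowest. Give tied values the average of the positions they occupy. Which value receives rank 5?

83

Sorted (ascending): 50, 50, 56, 56, 83, 99, 99
The 2 values of 50 occupy positions 1–2 → average rank (1+2)/2 = 1.5.
The 2 values of 56 occupy positions 3–4 → average rank (3+4)/2 = 3.5.
The 2 values of 99 occupy positions 6–7 → average rank (6+7)/2 = 6.5.
Rank 5 → value 83.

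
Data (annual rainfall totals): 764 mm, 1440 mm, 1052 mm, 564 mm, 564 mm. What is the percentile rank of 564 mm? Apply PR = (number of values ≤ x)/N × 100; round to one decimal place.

N = 5.
Strictly below 564: 0. Equal to 564: 2.
PR = 2/5 × 100 = 40.0

40.0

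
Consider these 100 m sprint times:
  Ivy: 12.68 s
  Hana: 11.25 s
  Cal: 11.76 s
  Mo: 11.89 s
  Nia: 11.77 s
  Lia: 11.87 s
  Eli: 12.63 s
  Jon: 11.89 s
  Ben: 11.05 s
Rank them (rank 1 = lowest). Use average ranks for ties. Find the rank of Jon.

6.5

Sorted (ascending): 11.05, 11.25, 11.76, 11.77, 11.87, 11.89, 11.89, 12.63, 12.68
The 2 values of 11.89 occupy positions 6–7 → average rank (6+7)/2 = 6.5.
Jon has value 11.89 s → rank 6.5.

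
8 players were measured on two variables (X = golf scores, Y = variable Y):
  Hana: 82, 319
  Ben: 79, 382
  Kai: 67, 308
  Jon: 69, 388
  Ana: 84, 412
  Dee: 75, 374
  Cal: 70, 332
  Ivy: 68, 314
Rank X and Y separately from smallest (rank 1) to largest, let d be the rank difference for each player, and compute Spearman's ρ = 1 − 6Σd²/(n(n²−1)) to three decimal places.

0.619

Ranks of variable 1: 7, 6, 1, 3, 8, 5, 4, 2
Ranks of variable 2: 3, 6, 1, 7, 8, 5, 4, 2
d = r₁ − r₂: 4, 0, 0, -4, 0, 0, 0, 0
d²: 16, 0, 0, 16, 0, 0, 0, 0; Σd² = 32
ρ = 1 − 6·32/(8·63) = 1 − 192/504 = 0.619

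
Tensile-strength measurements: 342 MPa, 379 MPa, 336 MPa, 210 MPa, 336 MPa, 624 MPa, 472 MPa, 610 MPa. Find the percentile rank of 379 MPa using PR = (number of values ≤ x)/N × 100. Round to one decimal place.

62.5

N = 8.
Strictly below 379: 4. Equal to 379: 1.
PR = 5/8 × 100 = 62.5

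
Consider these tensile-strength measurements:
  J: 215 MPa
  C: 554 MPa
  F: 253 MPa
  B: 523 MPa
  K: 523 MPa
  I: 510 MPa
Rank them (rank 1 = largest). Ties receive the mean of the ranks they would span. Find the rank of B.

Sorted (descending): 554, 523, 523, 510, 253, 215
The 2 values of 523 occupy positions 2–3 → average rank (2+3)/2 = 2.5.
B has value 523 MPa → rank 2.5.

2.5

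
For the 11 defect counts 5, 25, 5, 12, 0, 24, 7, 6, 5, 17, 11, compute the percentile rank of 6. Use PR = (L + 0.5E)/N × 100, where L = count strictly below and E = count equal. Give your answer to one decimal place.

40.9

N = 11.
Strictly below 6: 4. Equal to 6: 1.
PR = (4 + 0.5·1)/11 × 100 = 40.9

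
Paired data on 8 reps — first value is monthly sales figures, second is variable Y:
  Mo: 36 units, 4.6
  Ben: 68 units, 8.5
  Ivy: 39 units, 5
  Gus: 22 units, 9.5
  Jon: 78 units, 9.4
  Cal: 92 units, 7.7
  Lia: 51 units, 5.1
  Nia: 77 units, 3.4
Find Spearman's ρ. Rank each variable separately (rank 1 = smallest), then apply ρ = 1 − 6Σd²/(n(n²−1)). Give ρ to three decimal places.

Ranks of variable 1: 2, 5, 3, 1, 7, 8, 4, 6
Ranks of variable 2: 2, 6, 3, 8, 7, 5, 4, 1
d = r₁ − r₂: 0, -1, 0, -7, 0, 3, 0, 5
d²: 0, 1, 0, 49, 0, 9, 0, 25; Σd² = 84
ρ = 1 − 6·84/(8·63) = 1 − 504/504 = 0.000

0.000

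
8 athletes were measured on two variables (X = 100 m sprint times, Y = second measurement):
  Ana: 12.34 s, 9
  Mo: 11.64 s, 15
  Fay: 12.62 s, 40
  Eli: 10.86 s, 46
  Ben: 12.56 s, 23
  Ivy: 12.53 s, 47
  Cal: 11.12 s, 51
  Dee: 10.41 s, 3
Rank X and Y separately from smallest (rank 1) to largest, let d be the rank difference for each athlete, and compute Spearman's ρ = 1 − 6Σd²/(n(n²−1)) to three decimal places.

Ranks of variable 1: 5, 4, 8, 2, 7, 6, 3, 1
Ranks of variable 2: 2, 3, 5, 6, 4, 7, 8, 1
d = r₁ − r₂: 3, 1, 3, -4, 3, -1, -5, 0
d²: 9, 1, 9, 16, 9, 1, 25, 0; Σd² = 70
ρ = 1 − 6·70/(8·63) = 1 − 420/504 = 0.167

0.167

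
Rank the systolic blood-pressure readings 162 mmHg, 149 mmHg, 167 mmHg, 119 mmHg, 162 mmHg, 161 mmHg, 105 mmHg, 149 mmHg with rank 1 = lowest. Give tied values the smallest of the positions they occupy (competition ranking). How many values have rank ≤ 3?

Sorted (ascending): 105, 119, 149, 149, 161, 162, 162, 167
The 2 values of 149 occupy positions 3–4 → each gets rank 3.
The 2 values of 162 occupy positions 6–7 → each gets rank 6.
Ranks ≤ 3: {1, 2, 3, 3} → 4 values.

4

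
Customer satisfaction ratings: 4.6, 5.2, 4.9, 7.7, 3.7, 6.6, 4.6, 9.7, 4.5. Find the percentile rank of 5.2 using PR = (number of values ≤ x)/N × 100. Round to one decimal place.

66.7

N = 9.
Strictly below 5.2: 5. Equal to 5.2: 1.
PR = 6/9 × 100 = 66.7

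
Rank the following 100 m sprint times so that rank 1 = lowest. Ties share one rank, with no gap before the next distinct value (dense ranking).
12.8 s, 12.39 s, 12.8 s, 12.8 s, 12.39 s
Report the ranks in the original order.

2, 1, 2, 2, 1

Sorted (ascending): 12.39, 12.39, 12.8, 12.8, 12.8
The 2 values of 12.39 share dense rank 1.
The 3 values of 12.8 share dense rank 2.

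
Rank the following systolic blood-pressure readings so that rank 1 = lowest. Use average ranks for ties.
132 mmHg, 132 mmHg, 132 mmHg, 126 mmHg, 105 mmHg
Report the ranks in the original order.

4, 4, 4, 2, 1

Sorted (ascending): 105, 126, 132, 132, 132
The 3 values of 132 occupy positions 3–5 → average rank 4.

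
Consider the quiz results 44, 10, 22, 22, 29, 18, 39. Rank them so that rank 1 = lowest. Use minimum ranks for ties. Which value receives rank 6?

39

Sorted (ascending): 10, 18, 22, 22, 29, 39, 44
The 2 values of 22 occupy positions 3–4 → each gets rank 3.
Rank 6 → value 39.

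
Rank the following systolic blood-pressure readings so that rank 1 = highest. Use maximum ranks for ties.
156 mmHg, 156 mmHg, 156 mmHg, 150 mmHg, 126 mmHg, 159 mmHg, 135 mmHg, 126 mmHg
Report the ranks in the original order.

4, 4, 4, 5, 8, 1, 6, 8

Sorted (descending): 159, 156, 156, 156, 150, 135, 126, 126
The 3 values of 156 occupy positions 2–4 → each gets rank 4.
The 2 values of 126 occupy positions 7–8 → each gets rank 8.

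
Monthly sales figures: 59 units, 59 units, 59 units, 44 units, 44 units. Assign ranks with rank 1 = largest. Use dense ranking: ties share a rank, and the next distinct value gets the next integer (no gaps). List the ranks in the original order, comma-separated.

1, 1, 1, 2, 2

Sorted (descending): 59, 59, 59, 44, 44
The 3 values of 59 share dense rank 1.
The 2 values of 44 share dense rank 2.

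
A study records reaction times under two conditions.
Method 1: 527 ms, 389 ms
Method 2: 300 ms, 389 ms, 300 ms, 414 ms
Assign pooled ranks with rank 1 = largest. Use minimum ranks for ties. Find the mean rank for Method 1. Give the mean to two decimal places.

Sorted (descending): 527, 414, 389, 389, 300, 300
The 2 values of 389 occupy positions 3–4 → each gets rank 3.
The 2 values of 300 occupy positions 5–6 → each gets rank 5.
Method 1 values → pooled ranks: 527→1, 389→3
Mean rank = (1 + 3) / 2 = 2.00

2.00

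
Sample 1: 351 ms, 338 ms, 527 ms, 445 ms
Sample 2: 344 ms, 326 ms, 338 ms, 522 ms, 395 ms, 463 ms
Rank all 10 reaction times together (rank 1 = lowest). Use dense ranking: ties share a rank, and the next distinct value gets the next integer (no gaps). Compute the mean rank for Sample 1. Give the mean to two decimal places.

5.25

Sorted (ascending): 326, 338, 338, 344, 351, 395, 445, 463, 522, 527
The 2 values of 338 share dense rank 2.
Remaining distinct values take the next consecutive integers.
Sample 1 values → pooled ranks: 351→4, 338→2, 527→9, 445→6
Mean rank = (4 + 2 + 9 + 6) / 4 = 5.25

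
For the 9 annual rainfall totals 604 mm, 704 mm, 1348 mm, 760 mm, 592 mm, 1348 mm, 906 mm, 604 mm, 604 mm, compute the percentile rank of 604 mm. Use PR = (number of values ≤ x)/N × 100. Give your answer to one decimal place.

N = 9.
Strictly below 604: 1. Equal to 604: 3.
PR = 4/9 × 100 = 44.4

44.4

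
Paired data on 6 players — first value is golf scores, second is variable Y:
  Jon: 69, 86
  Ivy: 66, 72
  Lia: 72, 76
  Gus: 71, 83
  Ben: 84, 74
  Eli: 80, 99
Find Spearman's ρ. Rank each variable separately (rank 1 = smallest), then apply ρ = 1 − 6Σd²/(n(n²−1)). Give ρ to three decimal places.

Ranks of variable 1: 2, 1, 4, 3, 6, 5
Ranks of variable 2: 5, 1, 3, 4, 2, 6
d = r₁ − r₂: -3, 0, 1, -1, 4, -1
d²: 9, 0, 1, 1, 16, 1; Σd² = 28
ρ = 1 − 6·28/(6·35) = 1 − 168/210 = 0.200

0.200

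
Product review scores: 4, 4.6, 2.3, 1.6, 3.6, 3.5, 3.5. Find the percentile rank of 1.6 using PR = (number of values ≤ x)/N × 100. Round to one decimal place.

N = 7.
Strictly below 1.6: 0. Equal to 1.6: 1.
PR = 1/7 × 100 = 14.3

14.3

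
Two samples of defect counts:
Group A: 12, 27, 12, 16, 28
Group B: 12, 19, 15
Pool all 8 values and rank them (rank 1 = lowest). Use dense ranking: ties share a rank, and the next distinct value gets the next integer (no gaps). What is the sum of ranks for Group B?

Sorted (ascending): 12, 12, 12, 15, 16, 19, 27, 28
The 3 values of 12 share dense rank 1.
Remaining distinct values take the next consecutive integers.
Group B values → pooled ranks: 12→1, 19→4, 15→2
Rank sum = 1 + 4 + 2 = 7

7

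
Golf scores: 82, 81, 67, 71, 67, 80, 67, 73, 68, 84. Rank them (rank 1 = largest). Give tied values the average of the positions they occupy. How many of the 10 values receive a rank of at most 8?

Sorted (descending): 84, 82, 81, 80, 73, 71, 68, 67, 67, 67
The 3 values of 67 occupy positions 8–10 → average rank 9.
Ranks ≤ 8: {1, 2, 3, 4, 5, 6, 7} → 7 values.

7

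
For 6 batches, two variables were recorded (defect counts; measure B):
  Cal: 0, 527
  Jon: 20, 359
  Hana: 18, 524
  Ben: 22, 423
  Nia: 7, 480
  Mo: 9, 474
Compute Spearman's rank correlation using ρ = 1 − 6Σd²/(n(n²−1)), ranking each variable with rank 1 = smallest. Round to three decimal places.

-0.771

Ranks of variable 1: 1, 5, 4, 6, 2, 3
Ranks of variable 2: 6, 1, 5, 2, 4, 3
d = r₁ − r₂: -5, 4, -1, 4, -2, 0
d²: 25, 16, 1, 16, 4, 0; Σd² = 62
ρ = 1 − 6·62/(6·35) = 1 − 372/210 = -0.771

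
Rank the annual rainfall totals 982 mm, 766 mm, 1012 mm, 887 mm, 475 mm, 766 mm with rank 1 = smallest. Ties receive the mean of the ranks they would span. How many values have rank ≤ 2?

1

Sorted (ascending): 475, 766, 766, 887, 982, 1012
The 2 values of 766 occupy positions 2–3 → average rank (2+3)/2 = 2.5.
Ranks ≤ 2: {1} → 1 value.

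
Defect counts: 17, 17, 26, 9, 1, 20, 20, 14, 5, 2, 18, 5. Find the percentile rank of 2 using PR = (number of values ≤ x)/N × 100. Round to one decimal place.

N = 12.
Strictly below 2: 1. Equal to 2: 1.
PR = 2/12 × 100 = 16.7

16.7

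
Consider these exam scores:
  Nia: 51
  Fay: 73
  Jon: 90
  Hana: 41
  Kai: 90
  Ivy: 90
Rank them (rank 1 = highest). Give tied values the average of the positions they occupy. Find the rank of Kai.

Sorted (descending): 90, 90, 90, 73, 51, 41
The 3 values of 90 occupy positions 1–3 → average rank 2.
Kai has value 90 → rank 2.

2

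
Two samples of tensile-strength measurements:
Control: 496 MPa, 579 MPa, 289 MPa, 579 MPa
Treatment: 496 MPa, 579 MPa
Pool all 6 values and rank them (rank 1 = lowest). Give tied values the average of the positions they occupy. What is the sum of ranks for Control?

Sorted (ascending): 289, 496, 496, 579, 579, 579
The 2 values of 496 occupy positions 2–3 → average rank (2+3)/2 = 2.5.
The 3 values of 579 occupy positions 4–6 → average rank 5.
Control values → pooled ranks: 496→2.5, 579→5, 289→1, 579→5
Rank sum = 2.5 + 5 + 1 + 5 = 13.5

13.5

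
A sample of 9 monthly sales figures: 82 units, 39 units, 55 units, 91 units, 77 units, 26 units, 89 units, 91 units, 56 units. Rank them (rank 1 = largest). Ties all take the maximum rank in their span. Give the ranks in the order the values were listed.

Sorted (descending): 91, 91, 89, 82, 77, 56, 55, 39, 26
The 2 values of 91 occupy positions 1–2 → each gets rank 2.

4, 8, 7, 2, 5, 9, 3, 2, 6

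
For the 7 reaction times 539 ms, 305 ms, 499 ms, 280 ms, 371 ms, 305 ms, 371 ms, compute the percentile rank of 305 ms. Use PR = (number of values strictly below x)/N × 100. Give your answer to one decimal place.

14.3

N = 7.
Strictly below 305: 1. Equal to 305: 2.
PR = 1/7 × 100 = 14.3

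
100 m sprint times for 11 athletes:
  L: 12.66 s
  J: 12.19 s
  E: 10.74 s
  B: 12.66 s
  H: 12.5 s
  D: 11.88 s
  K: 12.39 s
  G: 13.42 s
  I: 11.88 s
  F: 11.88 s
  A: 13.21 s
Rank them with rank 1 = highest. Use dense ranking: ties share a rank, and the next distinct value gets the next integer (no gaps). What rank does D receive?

7

Sorted (descending): 13.42, 13.21, 12.66, 12.66, 12.5, 12.39, 12.19, 11.88, 11.88, 11.88, 10.74
The 2 values of 12.66 share dense rank 3.
The 3 values of 11.88 share dense rank 7.
Remaining distinct values take the next consecutive integers.
D has value 11.88 s → rank 7.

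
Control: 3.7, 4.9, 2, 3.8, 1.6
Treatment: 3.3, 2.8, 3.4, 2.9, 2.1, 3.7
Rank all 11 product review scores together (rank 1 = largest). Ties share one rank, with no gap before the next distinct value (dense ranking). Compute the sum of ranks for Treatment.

Sorted (descending): 4.9, 3.8, 3.7, 3.7, 3.4, 3.3, 2.9, 2.8, 2.1, 2, 1.6
The 2 values of 3.7 share dense rank 3.
Remaining distinct values take the next consecutive integers.
Treatment values → pooled ranks: 3.3→5, 2.8→7, 3.4→4, 2.9→6, 2.1→8, 3.7→3
Rank sum = 5 + 7 + 4 + 6 + 8 + 3 = 33

33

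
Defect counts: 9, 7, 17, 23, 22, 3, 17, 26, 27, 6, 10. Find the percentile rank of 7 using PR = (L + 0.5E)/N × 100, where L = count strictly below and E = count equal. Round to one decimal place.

N = 11.
Strictly below 7: 2. Equal to 7: 1.
PR = (2 + 0.5·1)/11 × 100 = 22.7

22.7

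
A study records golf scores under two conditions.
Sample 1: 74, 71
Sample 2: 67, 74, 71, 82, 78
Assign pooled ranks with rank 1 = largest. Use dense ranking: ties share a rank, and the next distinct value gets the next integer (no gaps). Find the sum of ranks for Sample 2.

Sorted (descending): 82, 78, 74, 74, 71, 71, 67
The 2 values of 74 share dense rank 3.
The 2 values of 71 share dense rank 4.
Remaining distinct values take the next consecutive integers.
Sample 2 values → pooled ranks: 67→5, 74→3, 71→4, 82→1, 78→2
Rank sum = 5 + 3 + 4 + 1 + 2 = 15

15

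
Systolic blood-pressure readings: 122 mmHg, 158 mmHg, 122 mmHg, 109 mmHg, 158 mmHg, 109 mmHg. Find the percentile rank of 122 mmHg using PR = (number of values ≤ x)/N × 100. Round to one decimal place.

N = 6.
Strictly below 122: 2. Equal to 122: 2.
PR = 4/6 × 100 = 66.7

66.7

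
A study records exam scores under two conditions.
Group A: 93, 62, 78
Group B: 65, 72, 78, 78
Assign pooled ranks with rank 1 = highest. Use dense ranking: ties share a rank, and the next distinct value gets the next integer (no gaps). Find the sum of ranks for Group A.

8

Sorted (descending): 93, 78, 78, 78, 72, 65, 62
The 3 values of 78 share dense rank 2.
Remaining distinct values take the next consecutive integers.
Group A values → pooled ranks: 93→1, 62→5, 78→2
Rank sum = 1 + 5 + 2 = 8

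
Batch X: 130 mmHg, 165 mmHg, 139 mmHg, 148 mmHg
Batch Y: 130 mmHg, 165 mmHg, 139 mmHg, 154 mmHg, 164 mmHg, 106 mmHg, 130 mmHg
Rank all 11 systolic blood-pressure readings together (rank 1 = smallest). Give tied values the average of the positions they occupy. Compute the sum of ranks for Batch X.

26

Sorted (ascending): 106, 130, 130, 130, 139, 139, 148, 154, 164, 165, 165
The 3 values of 130 occupy positions 2–4 → average rank 3.
The 2 values of 139 occupy positions 5–6 → average rank (5+6)/2 = 5.5.
The 2 values of 165 occupy positions 10–11 → average rank (10+11)/2 = 10.5.
Batch X values → pooled ranks: 130→3, 165→10.5, 139→5.5, 148→7
Rank sum = 3 + 10.5 + 5.5 + 7 = 26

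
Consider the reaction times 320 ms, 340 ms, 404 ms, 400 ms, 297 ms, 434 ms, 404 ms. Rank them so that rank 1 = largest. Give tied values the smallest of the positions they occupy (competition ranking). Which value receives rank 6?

320

Sorted (descending): 434, 404, 404, 400, 340, 320, 297
The 2 values of 404 occupy positions 2–3 → each gets rank 2.
Rank 6 → value 320.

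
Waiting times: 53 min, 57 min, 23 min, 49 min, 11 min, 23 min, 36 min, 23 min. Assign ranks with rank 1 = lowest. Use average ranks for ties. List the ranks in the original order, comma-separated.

Sorted (ascending): 11, 23, 23, 23, 36, 49, 53, 57
The 3 values of 23 occupy positions 2–4 → average rank 3.

7, 8, 3, 6, 1, 3, 5, 3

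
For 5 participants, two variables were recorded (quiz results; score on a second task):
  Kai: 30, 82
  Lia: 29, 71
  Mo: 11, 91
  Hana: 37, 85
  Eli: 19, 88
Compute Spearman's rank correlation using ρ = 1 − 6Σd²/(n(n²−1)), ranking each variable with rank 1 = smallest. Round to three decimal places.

-0.600

Ranks of variable 1: 4, 3, 1, 5, 2
Ranks of variable 2: 2, 1, 5, 3, 4
d = r₁ − r₂: 2, 2, -4, 2, -2
d²: 4, 4, 16, 4, 4; Σd² = 32
ρ = 1 − 6·32/(5·24) = 1 − 192/120 = -0.600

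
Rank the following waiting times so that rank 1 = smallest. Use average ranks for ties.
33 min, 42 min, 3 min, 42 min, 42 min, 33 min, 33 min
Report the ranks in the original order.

Sorted (ascending): 3, 33, 33, 33, 42, 42, 42
The 3 values of 33 occupy positions 2–4 → average rank 3.
The 3 values of 42 occupy positions 5–7 → average rank 6.

3, 6, 1, 6, 6, 3, 3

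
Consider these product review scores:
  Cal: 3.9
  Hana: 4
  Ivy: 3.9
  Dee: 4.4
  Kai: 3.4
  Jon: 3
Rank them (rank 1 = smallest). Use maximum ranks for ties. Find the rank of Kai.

Sorted (ascending): 3, 3.4, 3.9, 3.9, 4, 4.4
The 2 values of 3.9 occupy positions 3–4 → each gets rank 4.
Kai has value 3.4 → rank 2.

2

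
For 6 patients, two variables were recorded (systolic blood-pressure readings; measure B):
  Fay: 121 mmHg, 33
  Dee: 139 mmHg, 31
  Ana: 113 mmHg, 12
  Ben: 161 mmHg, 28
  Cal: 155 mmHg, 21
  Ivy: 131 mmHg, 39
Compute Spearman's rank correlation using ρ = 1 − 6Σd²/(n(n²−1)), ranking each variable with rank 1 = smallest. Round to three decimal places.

Ranks of variable 1: 2, 4, 1, 6, 5, 3
Ranks of variable 2: 5, 4, 1, 3, 2, 6
d = r₁ − r₂: -3, 0, 0, 3, 3, -3
d²: 9, 0, 0, 9, 9, 9; Σd² = 36
ρ = 1 − 6·36/(6·35) = 1 − 216/210 = -0.029

-0.029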